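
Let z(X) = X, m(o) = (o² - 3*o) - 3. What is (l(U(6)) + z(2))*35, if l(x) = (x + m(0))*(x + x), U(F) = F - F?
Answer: 70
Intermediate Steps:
m(o) = -3 + o² - 3*o
U(F) = 0
l(x) = 2*x*(-3 + x) (l(x) = (x + (-3 + 0² - 3*0))*(x + x) = (x + (-3 + 0 + 0))*(2*x) = (x - 3)*(2*x) = (-3 + x)*(2*x) = 2*x*(-3 + x))
(l(U(6)) + z(2))*35 = (2*0*(-3 + 0) + 2)*35 = (2*0*(-3) + 2)*35 = (0 + 2)*35 = 2*35 = 70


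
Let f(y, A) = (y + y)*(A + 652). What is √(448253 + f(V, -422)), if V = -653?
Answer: √147873 ≈ 384.54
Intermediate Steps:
f(y, A) = 2*y*(652 + A) (f(y, A) = (2*y)*(652 + A) = 2*y*(652 + A))
√(448253 + f(V, -422)) = √(448253 + 2*(-653)*(652 - 422)) = √(448253 + 2*(-653)*230) = √(448253 - 300380) = √147873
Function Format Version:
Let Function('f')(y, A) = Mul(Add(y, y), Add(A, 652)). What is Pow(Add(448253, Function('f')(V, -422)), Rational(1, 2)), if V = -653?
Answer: Pow(147873, Rational(1, 2)) ≈ 384.54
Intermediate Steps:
Function('f')(y, A) = Mul(2, y, Add(652, A)) (Function('f')(y, A) = Mul(Mul(2, y), Add(652, A)) = Mul(2, y, Add(652, A)))
Pow(Add(448253, Function('f')(V, -422)), Rational(1, 2)) = Pow(Add(448253, Mul(2, -653, Add(652, -422))), Rational(1, 2)) = Pow(Add(448253, Mul(2, -653, 230)), Rational(1, 2)) = Pow(Add(448253, -300380), Rational(1, 2)) = Pow(147873, Rational(1, 2))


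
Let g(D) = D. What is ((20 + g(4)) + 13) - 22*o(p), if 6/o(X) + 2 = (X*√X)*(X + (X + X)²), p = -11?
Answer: (-206*I + 192511*√11)/(-2*I + 5203*√11) ≈ 37.0 - 0.0076493*I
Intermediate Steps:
o(X) = 6/(-2 + X^(3/2)*(X + 4*X²)) (o(X) = 6/(-2 + (X*√X)*(X + (X + X)²)) = 6/(-2 + X^(3/2)*(X + (2*X)²)) = 6/(-2 + X^(3/2)*(X + 4*X²)))
((20 + g(4)) + 13) - 22*o(p) = ((20 + 4) + 13) - 132/(-2 + (-11)^(5/2) + 4*(-11)^(7/2)) = (24 + 13) - 132/(-2 + 121*I*√11 + 4*(-1331*I*√11)) = 37 - 132/(-2 + 121*I*√11 - 5324*I*√11) = 37 - 132/(-2 - 5203*I*√11)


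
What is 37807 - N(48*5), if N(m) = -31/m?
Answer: 9073711/240 ≈ 37807.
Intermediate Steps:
37807 - N(48*5) = 37807 - (-31)/(48*5) = 37807 - (-31)/240 = 37807 - 1*(-31/240) = 37807 + 31/240 = 9073711/240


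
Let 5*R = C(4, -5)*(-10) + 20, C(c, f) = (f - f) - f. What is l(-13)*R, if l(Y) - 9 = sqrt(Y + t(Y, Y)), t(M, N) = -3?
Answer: -54 - 24*I ≈ -54.0 - 24.0*I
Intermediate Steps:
l(Y) = 9 + sqrt(-3 + Y) (l(Y) = 9 + sqrt(Y - 3) = 9 + sqrt(-3 + Y))
C(c, f) = -f (C(c, f) = 0 - f = -f)
R = -6 (R = (-1*(-5)*(-10) + 20)/5 = (5*(-10) + 20)/5 = (-50 + 20)/5 = (1/5)*(-30) = -6)
l(-13)*R = (9 + sqrt(-3 - 13))*(-6) = (9 + sqrt(-16))*(-6) = (9 + 4*I)*(-6) = -54 - 24*I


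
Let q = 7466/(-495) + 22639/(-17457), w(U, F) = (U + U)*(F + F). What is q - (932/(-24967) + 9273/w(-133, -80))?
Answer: -921563013628637/55649189977920 ≈ -16.560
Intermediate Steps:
w(U, F) = 4*F*U (w(U, F) = (2*U)*(2*F) = 4*F*U)
q = -4289099/261855 (q = 7466*(-1/495) + 22639*(-1/17457) = -7466/495 - 22639/17457 = -4289099/261855 ≈ -16.380)
q - (932/(-24967) + 9273/w(-133, -80)) = -4289099/261855 - (932/(-24967) + 9273/((4*(-80)*(-133)))) = -4289099/261855 - (932*(-1/24967) + 9273/42560) = -4289099/261855 - (-932/24967 + 9273*(1/42560)) = -4289099/261855 - (-932/24967 + 9273/42560) = -4289099/261855 - 1*191853071/1062595520 = -4289099/261855 - 191853071/1062595520 = -921563013628637/55649189977920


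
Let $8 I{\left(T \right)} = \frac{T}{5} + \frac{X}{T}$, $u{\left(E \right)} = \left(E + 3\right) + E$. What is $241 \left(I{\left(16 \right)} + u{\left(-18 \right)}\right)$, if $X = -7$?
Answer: $- \frac{5036659}{640} \approx -7869.8$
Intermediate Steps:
$u{\left(E \right)} = 3 + 2 E$ ($u{\left(E \right)} = \left(3 + E\right) + E = 3 + 2 E$)
$I{\left(T \right)} = - \frac{7}{8 T} + \frac{T}{40}$ ($I{\left(T \right)} = \frac{\frac{T}{5} - \frac{7}{T}}{8} = \frac{- \frac{7}{T} + \frac{T}{5}}{8} = - \frac{7}{8 T} + \frac{T}{40}$)
$241 \left(I{\left(16 \right)} + u{\left(-18 \right)}\right) = 241 \left(\frac{-35 + 16^{2}}{40 \cdot 16} + \left(3 + 2 \left(-18\right)\right)\right) = 241 \left(\frac{1}{40} \cdot \frac{1}{16} \left(-35 + 256\right) + \left(3 - 36\right)\right) = 241 \left(\frac{1}{40} \cdot \frac{1}{16} \cdot 221 - 33\right) = 241 \left(\frac{221}{640} - 33\right) = 241 \left(- \frac{20899}{640}\right) = - \frac{5036659}{640}$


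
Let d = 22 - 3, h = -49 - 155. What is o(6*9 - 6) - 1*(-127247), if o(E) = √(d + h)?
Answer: 127247 + I*√185 ≈ 1.2725e+5 + 13.601*I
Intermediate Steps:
h = -204
d = 19
o(E) = I*√185 (o(E) = √(19 - 204) = √(-185) = I*√185)
o(6*9 - 6) - 1*(-127247) = I*√185 - 1*(-127247) = I*√185 + 127247 = 127247 + I*√185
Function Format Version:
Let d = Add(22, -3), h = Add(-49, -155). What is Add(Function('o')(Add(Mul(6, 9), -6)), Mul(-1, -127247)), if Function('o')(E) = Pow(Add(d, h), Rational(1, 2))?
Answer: Add(127247, Mul(I, Pow(185, Rational(1, 2)))) ≈ Add(1.2725e+5, Mul(13.601, I))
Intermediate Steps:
h = -204
d = 19
Function('o')(E) = Mul(I, Pow(185, Rational(1, 2))) (Function('o')(E) = Pow(Add(19, -204), Rational(1, 2)) = Pow(-185, Rational(1, 2)) = Mul(I, Pow(185, Rational(1, 2))))
Add(Function('o')(Add(Mul(6, 9), -6)), Mul(-1, -127247)) = Add(Mul(I, Pow(185, Rational(1, 2))), Mul(-1, -127247)) = Add(Mul(I, Pow(185, Rational(1, 2))), 127247) = Add(127247, Mul(I, Pow(185, Rational(1, 2))))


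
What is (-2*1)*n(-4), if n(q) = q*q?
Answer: -32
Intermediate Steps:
n(q) = q²
(-2*1)*n(-4) = -2*1*(-4)² = -2*16 = -32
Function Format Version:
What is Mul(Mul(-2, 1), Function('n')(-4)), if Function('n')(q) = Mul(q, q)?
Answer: -32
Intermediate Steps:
Function('n')(q) = Pow(q, 2)
Mul(Mul(-2, 1), Function('n')(-4)) = Mul(Mul(-2, 1), Pow(-4, 2)) = Mul(-2, 16) = -32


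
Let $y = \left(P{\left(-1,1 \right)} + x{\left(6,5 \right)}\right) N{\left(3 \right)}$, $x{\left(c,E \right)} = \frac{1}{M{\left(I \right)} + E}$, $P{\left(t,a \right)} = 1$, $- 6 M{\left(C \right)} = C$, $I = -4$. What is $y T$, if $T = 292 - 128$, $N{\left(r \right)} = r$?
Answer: $\frac{9840}{17} \approx 578.82$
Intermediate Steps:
$M{\left(C \right)} = - \frac{C}{6}$
$T = 164$
$x{\left(c,E \right)} = \frac{1}{\frac{2}{3} + E}$ ($x{\left(c,E \right)} = \frac{1}{\left(- \frac{1}{6}\right) \left(-4\right) + E} = \frac{1}{\frac{2}{3} + E}$)
$y = \frac{60}{17}$ ($y = \left(1 + \frac{3}{2 + 3 \cdot 5}\right) 3 = \left(1 + \frac{3}{2 + 15}\right) 3 = \left(1 + \frac{3}{17}\right) 3 = \frac{20}{17} \cdot 3 = \frac{60}{17} \approx 3.5294$)
$y T = \frac{60}{17} \cdot 164 = \frac{9840}{17}$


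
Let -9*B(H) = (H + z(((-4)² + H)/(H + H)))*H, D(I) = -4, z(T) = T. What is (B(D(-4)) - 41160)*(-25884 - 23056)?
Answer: 18130410280/9 ≈ 2.0145e+9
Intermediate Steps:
B(H) = -H*(H + (16 + H)/(2*H))/9 (B(H) = -(H + ((-4)² + H)/(H + H))*H/9 = -(H + (16 + H)/((2*H)))*H/9 = -(H + (16 + H)*(1/(2*H)))*H/9 = -(H + (16 + H)/(2*H))*H/9 = -H*(H + (16 + H)/(2*H))/9)
(B(D(-4)) - 41160)*(-25884 - 23056) = ((-8/9 - ⅑*(-4)² - 1/18*(-4)) - 41160)*(-25884 - 23056) = ((-8/9 - ⅑*16 + 2/9) - 41160)*(-48940) = ((-8/9 - 16/9 + 2/9) - 41160)*(-48940) = (-22/9 - 41160)*(-48940) = -370462/9*(-48940) = 18130410280/9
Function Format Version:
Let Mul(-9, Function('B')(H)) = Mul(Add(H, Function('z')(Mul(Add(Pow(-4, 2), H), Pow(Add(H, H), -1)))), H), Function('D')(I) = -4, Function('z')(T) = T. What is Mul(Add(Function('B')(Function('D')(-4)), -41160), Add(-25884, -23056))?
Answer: Rational(18130410280, 9) ≈ 2.0145e+9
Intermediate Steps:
Function('B')(H) = Mul(Rational(-1, 9), H, Add(H, Mul(Rational(1, 2), Pow(H, -1), Add(16, H)))) (Function('B')(H) = Mul(Rational(-1, 9), Mul(Add(H, Mul(Add(Pow(-4, 2), H), Pow(Add(H, H), -1))), H)) = Mul(Rational(-1, 9), Mul(Add(H, Mul(Add(16, H), Pow(Mul(2, H), -1))), H)) = Mul(Rational(-1, 9), Mul(Add(H, Mul(Add(16, H), Mul(Rational(1, 2), Pow(H, -1)))), H)) = Mul(Rational(-1, 9), Mul(Add(H, Mul(Rational(1, 2), Pow(H, -1), Add(16, H))), H)) = Mul(Rational(-1, 9), Mul(H, Add(H, Mul(Rational(1, 2), Pow(H, -1), Add(16, H))))) = Mul(Rational(-1, 9), H, Add(H, Mul(Rational(1, 2), Pow(H, -1), Add(16, H)))))
Mul(Add(Function('B')(Function('D')(-4)), -41160), Add(-25884, -23056)) = Mul(Add(Add(Rational(-8, 9), Mul(Rational(-1, 9), Pow(-4, 2)), Mul(Rational(-1, 18), -4)), -41160), Add(-25884, -23056)) = Mul(Add(Add(Rational(-8, 9), Mul(Rational(-1, 9), 16), Rational(2, 9)), -41160), -48940) = Mul(Add(Add(Rational(-8, 9), Rational(-16, 9), Rational(2, 9)), -41160), -48940) = Mul(Add(Rational(-22, 9), -41160), -48940) = Mul(Rational(-370462, 9), -48940) = Rational(18130410280, 9)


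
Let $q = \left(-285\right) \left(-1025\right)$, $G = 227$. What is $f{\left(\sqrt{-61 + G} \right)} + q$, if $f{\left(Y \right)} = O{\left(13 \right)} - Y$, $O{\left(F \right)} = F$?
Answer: $292138 - \sqrt{166} \approx 2.9213 \cdot 10^{5}$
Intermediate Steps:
$f{\left(Y \right)} = 13 - Y$
$q = 292125$
$f{\left(\sqrt{-61 + G} \right)} + q = \left(13 - \sqrt{-61 + 227}\right) + 292125 = \left(13 - \sqrt{166}\right) + 292125 = 292138 - \sqrt{166}$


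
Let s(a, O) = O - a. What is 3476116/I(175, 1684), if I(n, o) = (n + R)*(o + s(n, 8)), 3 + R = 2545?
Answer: 3476116/4121689 ≈ 0.84337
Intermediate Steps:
R = 2542 (R = -3 + 2545 = 2542)
I(n, o) = (2542 + n)*(8 + o - n) (I(n, o) = (n + 2542)*(o + (8 - n)) = (2542 + n)*(8 + o - n))
3476116/I(175, 1684) = 3476116/(20336 - 1*175² - 2534*175 + 2542*1684 + 175*1684) = 3476116/(20336 - 1*30625 - 443450 + 4280728 + 294700) = 3476116/(20336 - 30625 - 443450 + 4280728 + 294700) = 3476116/4121689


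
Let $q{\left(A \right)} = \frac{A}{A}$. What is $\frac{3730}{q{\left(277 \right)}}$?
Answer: $3730$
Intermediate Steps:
$q{\left(A \right)} = 1$
$\frac{3730}{q{\left(277 \right)}} = \frac{3730}{1} = 3730 \cdot 1 = 3730$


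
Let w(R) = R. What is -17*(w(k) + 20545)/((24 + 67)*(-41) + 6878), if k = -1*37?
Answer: -116212/1049 ≈ -110.78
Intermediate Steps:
k = -37
-17*(w(k) + 20545)/((24 + 67)*(-41) + 6878) = -17*(-37 + 20545)/((24 + 67)*(-41) + 6878) = -348636/(91*(-41) + 6878) = -348636/(-3731 + 6878) = -348636/3147 = -17*6836/1049 = -116212/1049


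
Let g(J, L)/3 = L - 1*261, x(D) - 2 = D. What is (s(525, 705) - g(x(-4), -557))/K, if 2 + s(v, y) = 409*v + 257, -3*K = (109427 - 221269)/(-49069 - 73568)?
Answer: -39998180187/55921 ≈ -7.1526e+5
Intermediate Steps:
K = -111842/367911 (K = -(109427 - 221269)/(3*(-49069 - 73568)) = -(-111842)/(3*(-122637)) = -(-111842)*(-1)/(3*122637) = -1/3*111842/122637 = -111842/367911 ≈ -0.30399)
s(v, y) = 255 + 409*v (s(v, y) = -2 + (409*v + 257) = -2 + (257 + 409*v) = 255 + 409*v)
x(D) = 2 + D
g(J, L) = -783 + 3*L (g(J, L) = 3*(L - 1*261) = 3*(L - 261) = 3*(-261 + L) = -783 + 3*L)
(s(525, 705) - g(x(-4), -557))/K = ((255 + 409*525) - (-783 + 3*(-557)))/(-111842/367911) = ((255 + 214725) - (-783 - 1671))*(-367911/111842) = (214980 - 1*(-2454))*(-367911/111842) = (214980 + 2454)*(-367911/111842) = 217434*(-367911/111842) = -39998180187/55921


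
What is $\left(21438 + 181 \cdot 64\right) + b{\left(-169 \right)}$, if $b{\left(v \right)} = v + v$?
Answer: $32684$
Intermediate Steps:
$b{\left(v \right)} = 2 v$
$\left(21438 + 181 \cdot 64\right) + b{\left(-169 \right)} = \left(21438 + 181 \cdot 64\right) + 2 \left(-169\right) = \left(21438 + 11584\right) - 338 = 33022 - 338 = 32684$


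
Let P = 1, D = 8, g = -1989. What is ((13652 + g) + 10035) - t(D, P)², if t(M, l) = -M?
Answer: 21634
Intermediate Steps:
((13652 + g) + 10035) - t(D, P)² = ((13652 - 1989) + 10035) - (-1*8)² = (11663 + 10035) - 1*(-8)² = 21698 - 1*64 = 21698 - 64 = 21634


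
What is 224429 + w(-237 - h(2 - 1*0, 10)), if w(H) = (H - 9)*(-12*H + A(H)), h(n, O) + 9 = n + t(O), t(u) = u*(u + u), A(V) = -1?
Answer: -2040372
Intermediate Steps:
t(u) = 2*u² (t(u) = u*(2*u) = 2*u²)
h(n, O) = -9 + n + 2*O² (h(n, O) = -9 + (n + 2*O²) = -9 + n + 2*O²)
w(H) = (-1 - 12*H)*(-9 + H) (w(H) = (H - 9)*(-12*H - 1) = (-9 + H)*(-1 - 12*H) = (-1 - 12*H)*(-9 + H))
224429 + w(-237 - h(2 - 1*0, 10)) = 224429 + (9 - 12*(-237 - (-9 + (2 - 1*0) + 2*10²))² + 107*(-237 - (-9 + (2 - 1*0) + 2*10²))) = 224429 + (9 - 12*(-237 - (-9 + (2 + 0) + 2*100))² + 107*(-237 - (-9 + (2 + 0) + 2*100))) = 224429 + (9 - 12*(-237 - (-9 + 2 + 200))² + 107*(-237 - (-9 + 2 + 200))) = 224429 + (9 - 12*(-237 - 1*193)² + 107*(-237 - 1*193)) = 224429 + (9 - 12*(-237 - 193)² + 107*(-237 - 193)) = 224429 + (9 - 12*(-430)² + 107*(-430)) = 224429 + (9 - 12*184900 - 46010) = 224429 + (9 - 2218800 - 46010) = 224429 - 2264801 = -2040372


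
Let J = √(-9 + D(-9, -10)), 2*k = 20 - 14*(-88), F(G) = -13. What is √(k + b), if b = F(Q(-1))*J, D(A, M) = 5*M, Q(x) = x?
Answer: √(626 - 13*I*√59) ≈ 25.099 - 1.9892*I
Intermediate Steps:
k = 626 (k = (20 - 14*(-88))/2 = (20 + 1232)/2 = (½)*1252 = 626)
J = I*√59 (J = √(-9 + 5*(-10)) = √(-9 - 50) = √(-59) = I*√59 ≈ 7.6811*I)
b = -13*I*√59 ≈ -99.855*I
√(k + b) = √(626 - 13*I*√59)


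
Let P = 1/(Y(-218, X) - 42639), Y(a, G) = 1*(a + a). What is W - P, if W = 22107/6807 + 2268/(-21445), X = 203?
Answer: 1317089135236/419194743575 ≈ 3.1419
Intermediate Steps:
Y(a, G) = 2*a (Y(a, G) = 1*(2*a) = 2*a)
P = -1/43075 (P = 1/(2*(-218) - 42639) = 1/(-436 - 42639) = 1/(-43075) = -1/43075 ≈ -2.3215e-5)
W = 152882113/48658705 (W = 22107*(1/6807) + 2268*(-1/21445) = 7369/2269 - 2268/21445 = 152882113/48658705 ≈ 3.1419)
W - P = 152882113/48658705 - 1*(-1/43075) = 152882113/48658705 + 1/43075 = 1317089135236/419194743575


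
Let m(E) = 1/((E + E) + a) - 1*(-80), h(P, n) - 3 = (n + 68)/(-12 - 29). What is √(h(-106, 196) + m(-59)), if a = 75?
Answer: 2*√59473042/1763 ≈ 8.7486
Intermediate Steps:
h(P, n) = 55/41 - n/41 (h(P, n) = 3 + (n + 68)/(-12 - 29) = 3 + (68 + n)/(-41) = 3 + (68 + n)*(-1/41) = 3 + (-68/41 - n/41) = 55/41 - n/41)
m(E) = 80 + 1/(75 + 2*E) (m(E) = 1/((E + E) + 75) - 1*(-80) = 1/(2*E + 75) + 80 = 1/(75 + 2*E) + 80 = 80 + 1/(75 + 2*E))
√(h(-106, 196) + m(-59)) = √((55/41 - 1/41*196) + (6001 + 160*(-59))/(75 + 2*(-59))) = √((55/41 - 196/41) + (6001 - 9440)/(75 - 118)) = √(-141/41 - 3439/(-43)) = √(-141/41 - 1/43*(-3439)) = √(-141/41 + 3439/43) = √(134936/1763) = 2*√59473042/1763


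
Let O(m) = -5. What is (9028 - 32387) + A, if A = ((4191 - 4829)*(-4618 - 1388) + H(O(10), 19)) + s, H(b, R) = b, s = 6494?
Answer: 3814958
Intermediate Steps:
A = 3838317 (A = ((4191 - 4829)*(-4618 - 1388) - 5) + 6494 = (-638*(-6006) - 5) + 6494 = (3831828 - 5) + 6494 = 3831823 + 6494 = 3838317)
(9028 - 32387) + A = (9028 - 32387) + 3838317 = -23359 + 3838317 = 3814958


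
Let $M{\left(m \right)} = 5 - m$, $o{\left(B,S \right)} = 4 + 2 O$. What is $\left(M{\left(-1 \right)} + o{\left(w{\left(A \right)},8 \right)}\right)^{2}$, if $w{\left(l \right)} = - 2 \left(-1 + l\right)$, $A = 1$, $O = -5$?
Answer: $0$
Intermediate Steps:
$w{\left(l \right)} = 2 - 2 l$
$o{\left(B,S \right)} = -6$ ($o{\left(B,S \right)} = 4 + 2 \left(-5\right) = 4 - 10 = -6$)
$\left(M{\left(-1 \right)} + o{\left(w{\left(A \right)},8 \right)}\right)^{2} = \left(\left(5 - -1\right) - 6\right)^{2} = \left(\left(5 + 1\right) - 6\right)^{2} = \left(6 - 6\right)^{2} = 0^{2} = 0$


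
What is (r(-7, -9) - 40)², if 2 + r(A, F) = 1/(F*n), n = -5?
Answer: 3568321/2025 ≈ 1762.1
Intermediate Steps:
r(A, F) = -2 - 1/(5*F) (r(A, F) = -2 + 1/(F*(-5)) = -2 - ⅕/F = -2 - 1/(5*F))
(r(-7, -9) - 40)² = ((-2 - ⅕/(-9)) - 40)² = ((-2 - ⅕*(-⅑)) - 40)² = ((-2 + 1/45) - 40)² = (-89/45 - 40)² = (-1889/45)² = 3568321/2025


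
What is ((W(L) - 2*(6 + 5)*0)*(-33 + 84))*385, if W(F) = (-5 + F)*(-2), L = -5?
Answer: 392700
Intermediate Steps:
W(F) = 10 - 2*F
((W(L) - 2*(6 + 5)*0)*(-33 + 84))*385 = (((10 - 2*(-5)) - 2*(6 + 5)*0)*(-33 + 84))*385 = (((10 + 10) - 2*11*0)*51)*385 = ((20 - 22*0)*51)*385 = ((20 + 0)*51)*385 = (20*51)*385 = 1020*385 = 392700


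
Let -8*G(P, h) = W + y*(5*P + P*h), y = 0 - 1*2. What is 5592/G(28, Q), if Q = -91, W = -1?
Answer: -14912/1605 ≈ -9.2910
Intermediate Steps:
y = -2 (y = 0 - 2 = -2)
G(P, h) = ⅛ + 5*P/4 + P*h/4 (G(P, h) = -(-1 - 2*(5*P + P*h))/8 = -(-1 + (-10*P - 2*P*h))/8 = -(-1 - 10*P - 2*P*h)/8 = ⅛ + 5*P/4 + P*h/4)
5592/G(28, Q) = 5592/(⅛ + (5/4)*28 + (¼)*28*(-91)) = 5592/(⅛ + 35 - 637) = 5592/(-4815/8) = 5592*(-8/4815) = -14912/1605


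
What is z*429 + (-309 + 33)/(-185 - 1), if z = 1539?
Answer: 20467207/31 ≈ 6.6023e+5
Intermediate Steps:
z*429 + (-309 + 33)/(-185 - 1) = 1539*429 + (-309 + 33)/(-185 - 1) = 660231 - 276/(-186) = 660231 - 276*(-1/186) = 660231 + 46/31 = 20467207/31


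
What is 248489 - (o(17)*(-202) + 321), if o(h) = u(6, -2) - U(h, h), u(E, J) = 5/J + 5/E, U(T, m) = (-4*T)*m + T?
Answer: 1433728/3 ≈ 4.7791e+5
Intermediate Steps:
U(T, m) = T - 4*T*m (U(T, m) = -4*T*m + T = T - 4*T*m)
u(E, J) = 5/E + 5/J
o(h) = -5/3 - h*(1 - 4*h) (o(h) = (5/6 + 5/(-2)) - h*(1 - 4*h) = (5*(⅙) + 5*(-½)) - h*(1 - 4*h) = (⅚ - 5/2) - h*(1 - 4*h) = -5/3 - h*(1 - 4*h))
248489 - (o(17)*(-202) + 321) = 248489 - ((-5/3 - 1*17 + 4*17²)*(-202) + 321) = 248489 - ((-5/3 - 17 + 4*289)*(-202) + 321) = 248489 - ((-5/3 - 17 + 1156)*(-202) + 321) = 248489 - ((3412/3)*(-202) + 321) = 248489 - (-689224/3 + 321) = 248489 - 1*(-688261/3) = 248489 + 688261/3 = 1433728/3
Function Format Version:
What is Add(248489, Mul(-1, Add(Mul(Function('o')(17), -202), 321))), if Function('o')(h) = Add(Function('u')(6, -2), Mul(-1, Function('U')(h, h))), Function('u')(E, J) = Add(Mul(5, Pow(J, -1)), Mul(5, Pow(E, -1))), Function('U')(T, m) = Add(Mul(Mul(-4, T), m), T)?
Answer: Rational(1433728, 3) ≈ 4.7791e+5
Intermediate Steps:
Function('U')(T, m) = Add(T, Mul(-4, T, m)) (Function('U')(T, m) = Add(Mul(-4, T, m), T) = Add(T, Mul(-4, T, m)))
Function('u')(E, J) = Add(Mul(5, Pow(E, -1)), Mul(5, Pow(J, -1)))
Function('o')(h) = Add(Rational(-5, 3), Mul(-1, h, Add(1, Mul(-4, h)))) (Function('o')(h) = Add(Add(Mul(5, Pow(6, -1)), Mul(5, Pow(-2, -1))), Mul(-1, Mul(h, Add(1, Mul(-4, h))))) = Add(Add(Mul(5, Rational(1, 6)), Mul(5, Rational(-1, 2))), Mul(-1, h, Add(1, Mul(-4, h)))) = Add(Add(Rational(5, 6), Rational(-5, 2)), Mul(-1, h, Add(1, Mul(-4, h)))) = Add(Rational(-5, 3), Mul(-1, h, Add(1, Mul(-4, h)))))
Add(248489, Mul(-1, Add(Mul(Function('o')(17), -202), 321))) = Add(248489, Mul(-1, Add(Mul(Add(Rational(-5, 3), Mul(-1, 17), Mul(4, Pow(17, 2))), -202), 321))) = Add(248489, Mul(-1, Add(Mul(Add(Rational(-5, 3), -17, Mul(4, 289)), -202), 321))) = Add(248489, Mul(-1, Add(Mul(Add(Rational(-5, 3), -17, 1156), -202), 321))) = Add(248489, Mul(-1, Add(Mul(Rational(3412, 3), -202), 321))) = Add(248489, Mul(-1, Add(Rational(-689224, 3), 321))) = Add(248489, Mul(-1, Rational(-688261, 3))) = Add(248489, Rational(688261, 3)) = Rational(1433728, 3)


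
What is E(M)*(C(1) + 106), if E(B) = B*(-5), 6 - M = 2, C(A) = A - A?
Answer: -2120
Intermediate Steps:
C(A) = 0
M = 4 (M = 6 - 1*2 = 6 - 2 = 4)
E(B) = -5*B
E(M)*(C(1) + 106) = (-5*4)*(0 + 106) = -20*106 = -2120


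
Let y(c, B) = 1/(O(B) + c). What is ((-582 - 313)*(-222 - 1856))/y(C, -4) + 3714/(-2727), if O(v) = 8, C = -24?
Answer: -27049077878/909 ≈ -2.9757e+7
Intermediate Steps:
y(c, B) = 1/(8 + c)
((-582 - 313)*(-222 - 1856))/y(C, -4) + 3714/(-2727) = ((-582 - 313)*(-222 - 1856))/(1/(8 - 24)) + 3714/(-2727) = (-895*(-2078))/(1/(-16)) + 3714*(-1/2727) = 1859810/(-1/16) - 1238/909 = 1859810*(-16) - 1238/909 = -29756960 - 1238/909 = -27049077878/909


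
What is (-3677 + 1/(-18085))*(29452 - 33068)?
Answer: 240458742336/18085 ≈ 1.3296e+7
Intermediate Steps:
(-3677 + 1/(-18085))*(29452 - 33068) = (-3677 - 1/18085)*(-3616) = -66498546/18085*(-3616) = 240458742336/18085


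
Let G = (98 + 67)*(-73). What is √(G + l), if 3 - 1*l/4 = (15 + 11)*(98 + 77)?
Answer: 7*I*√617 ≈ 173.88*I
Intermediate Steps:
l = -18188 (l = 12 - 4*(15 + 11)*(98 + 77) = 12 - 104*175 = 12 - 4*4550 = 12 - 18200 = -18188)
G = -12045 (G = 165*(-73) = -12045)
√(G + l) = √(-12045 - 18188) = √(-30233) = 7*I*√617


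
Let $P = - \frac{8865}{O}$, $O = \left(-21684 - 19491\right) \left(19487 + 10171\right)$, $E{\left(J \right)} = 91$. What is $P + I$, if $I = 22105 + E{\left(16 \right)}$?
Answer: $\frac{602334405917}{27137070} \approx 22196.0$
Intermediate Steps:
$O = -1221168150$ ($O = \left(-41175\right) 29658 = -1221168150$)
$P = \frac{197}{27137070}$ ($P = - \frac{8865}{-1221168150} = \left(-8865\right) \left(- \frac{1}{1221168150}\right) = \frac{197}{27137070} \approx 7.2594 \cdot 10^{-6}$)
$I = 22196$ ($I = 22105 + 91 = 22196$)
$P + I = \frac{197}{27137070} + 22196 = \frac{602334405917}{27137070}$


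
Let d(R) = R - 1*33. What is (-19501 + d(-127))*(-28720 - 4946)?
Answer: 661907226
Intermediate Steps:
d(R) = -33 + R (d(R) = R - 33 = -33 + R)
(-19501 + d(-127))*(-28720 - 4946) = (-19501 + (-33 - 127))*(-28720 - 4946) = (-19501 - 160)*(-33666) = -19661*(-33666) = 661907226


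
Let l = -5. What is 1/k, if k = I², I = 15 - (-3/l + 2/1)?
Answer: 25/3844 ≈ 0.0065036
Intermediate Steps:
I = 62/5 (I = 15 - (-3/(-5) + 2/1) = 15 - (-3*(-⅕) + 2*1) = 15 - (⅗ + 2) = 15 - 1*13/5 = 15 - 13/5 = 62/5 ≈ 12.400)
k = 3844/25 (k = (62/5)² = 3844/25 ≈ 153.76)
1/k = 1/(3844/25) = 25/3844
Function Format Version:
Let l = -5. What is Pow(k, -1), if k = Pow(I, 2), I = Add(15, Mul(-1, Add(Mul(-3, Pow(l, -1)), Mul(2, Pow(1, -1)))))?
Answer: Rational(25, 3844) ≈ 0.0065036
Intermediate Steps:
I = Rational(62, 5) (I = Add(15, Mul(-1, Add(Mul(-3, Pow(-5, -1)), Mul(2, Pow(1, -1))))) = Add(15, Mul(-1, Add(Mul(-3, Rational(-1, 5)), Mul(2, 1)))) = Add(15, Mul(-1, Add(Rational(3, 5), 2))) = Add(15, Mul(-1, Rational(13, 5))) = Add(15, Rational(-13, 5)) = Rational(62, 5) ≈ 12.400)
k = Rational(3844, 25) (k = Pow(Rational(62, 5), 2) = Rational(3844, 25) ≈ 153.76)
Pow(k, -1) = Pow(Rational(3844, 25), -1) = Rational(25, 3844)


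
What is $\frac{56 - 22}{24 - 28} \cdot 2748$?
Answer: $-23358$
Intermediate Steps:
$\frac{56 - 22}{24 - 28} \cdot 2748 = \frac{34}{-4} \cdot 2748 = 34 \left(- \frac{1}{4}\right) 2748 = \left(- \frac{17}{2}\right) 2748 = -23358$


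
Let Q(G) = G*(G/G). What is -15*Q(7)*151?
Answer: -15855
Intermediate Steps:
Q(G) = G (Q(G) = G*1 = G)
-15*Q(7)*151 = -15*7*151 = -105*151 = -15855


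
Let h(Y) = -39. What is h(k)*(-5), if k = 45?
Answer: 195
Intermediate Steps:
h(k)*(-5) = -39*(-5) = 195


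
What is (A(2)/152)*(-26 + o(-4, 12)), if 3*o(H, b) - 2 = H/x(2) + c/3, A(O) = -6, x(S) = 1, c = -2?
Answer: 121/114 ≈ 1.0614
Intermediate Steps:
o(H, b) = 4/9 + H/3 (o(H, b) = 2/3 + (H/1 - 2/3)/3 = 2/3 + (H*1 - 2*1/3)/3 = 2/3 + (H - 2/3)/3 = 2/3 + (-2/3 + H)/3 = 2/3 + (-2/9 + H/3) = 4/9 + H/3)
(A(2)/152)*(-26 + o(-4, 12)) = (-6/152)*(-26 + (4/9 + (1/3)*(-4))) = (-6*1/152)*(-26 + (4/9 - 4/3)) = -3*(-26 - 8/9)/76 = -3/76*(-242/9) = 121/114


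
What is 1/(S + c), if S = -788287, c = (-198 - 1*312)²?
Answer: -1/528187 ≈ -1.8933e-6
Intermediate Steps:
c = 260100 (c = (-198 - 312)² = (-510)² = 260100)
1/(S + c) = 1/(-788287 + 260100) = 1/(-528187) = -1/528187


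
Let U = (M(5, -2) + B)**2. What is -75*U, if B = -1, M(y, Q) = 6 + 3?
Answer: -4800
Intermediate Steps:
M(y, Q) = 9
U = 64 (U = (9 - 1)**2 = 8**2 = 64)
-75*U = -75*64 = -4800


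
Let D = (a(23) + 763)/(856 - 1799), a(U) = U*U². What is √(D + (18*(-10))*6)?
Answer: I*√972581910/943 ≈ 33.071*I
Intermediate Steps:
a(U) = U³
D = -12930/943 (D = (23³ + 763)/(856 - 1799) = (12167 + 763)/(-943) = 12930*(-1/943) = -12930/943 ≈ -13.712)
√(D + (18*(-10))*6) = √(-12930/943 + (18*(-10))*6) = √(-12930/943 - 180*6) = √(-12930/943 - 1080) = √(-1031370/943) = I*√972581910/943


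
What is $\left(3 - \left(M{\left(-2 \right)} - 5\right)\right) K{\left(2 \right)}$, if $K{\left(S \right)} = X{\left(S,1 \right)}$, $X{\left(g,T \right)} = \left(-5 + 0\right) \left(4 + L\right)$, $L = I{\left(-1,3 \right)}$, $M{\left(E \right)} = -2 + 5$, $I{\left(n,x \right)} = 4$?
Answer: $-200$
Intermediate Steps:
$M{\left(E \right)} = 3$
$L = 4$
$X{\left(g,T \right)} = -40$ ($X{\left(g,T \right)} = \left(-5 + 0\right) \left(4 + 4\right) = \left(-5\right) 8 = -40$)
$K{\left(S \right)} = -40$
$\left(3 - \left(M{\left(-2 \right)} - 5\right)\right) K{\left(2 \right)} = \left(3 - \left(3 - 5\right)\right) \left(-40\right) = \left(3 - -2\right) \left(-40\right) = \left(3 + 2\right) \left(-40\right) = 5 \left(-40\right) = -200$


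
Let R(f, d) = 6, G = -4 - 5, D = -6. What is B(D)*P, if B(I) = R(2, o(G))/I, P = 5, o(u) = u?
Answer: -5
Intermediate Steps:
G = -9
B(I) = 6/I
B(D)*P = (6/(-6))*5 = (6*(-⅙))*5 = -1*5 = -5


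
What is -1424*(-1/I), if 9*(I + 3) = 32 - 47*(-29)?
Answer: 178/19 ≈ 9.3684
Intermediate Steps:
I = 152 (I = -3 + (32 - 47*(-29))/9 = -3 + (32 + 1363)/9 = -3 + (1/9)*1395 = -3 + 155 = 152)
-1424*(-1/I) = -1424/((-1*152)) = -1424/(-152) = -1424*(-1/152) = 178/19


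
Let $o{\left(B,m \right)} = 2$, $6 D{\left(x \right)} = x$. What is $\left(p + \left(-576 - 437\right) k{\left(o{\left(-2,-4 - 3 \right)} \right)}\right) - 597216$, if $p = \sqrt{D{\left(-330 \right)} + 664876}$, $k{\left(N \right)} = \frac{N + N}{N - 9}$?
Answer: $- \frac{4176460}{7} + 3 \sqrt{73869} \approx -5.9582 \cdot 10^{5}$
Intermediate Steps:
$D{\left(x \right)} = \frac{x}{6}$
$k{\left(N \right)} = \frac{2 N}{-9 + N}$
$p = 3 \sqrt{73869}$ ($p = \sqrt{\frac{1}{6} \left(-330\right) + 664876} = \sqrt{-55 + 664876} = \sqrt{664821} = 3 \sqrt{73869} \approx 815.37$)
$\left(p + \left(-576 - 437\right) k{\left(o{\left(-2,-4 - 3 \right)} \right)}\right) - 597216 = \left(3 \sqrt{73869} + \left(-576 - 437\right) 2 \cdot 2 \frac{1}{-9 + 2}\right) - 597216 = \left(3 \sqrt{73869} - 1013 \cdot 2 \cdot 2 \frac{1}{-7}\right) - 597216 = \left(3 \sqrt{73869} - 1013 \cdot 2 \cdot 2 \left(- \frac{1}{7}\right)\right) - 597216 = \left(3 \sqrt{73869} - - \frac{4052}{7}\right) - 597216 = \left(3 \sqrt{73869} + \frac{4052}{7}\right) - 597216 = \left(\frac{4052}{7} + 3 \sqrt{73869}\right) - 597216 = - \frac{4176460}{7} + 3 \sqrt{73869}$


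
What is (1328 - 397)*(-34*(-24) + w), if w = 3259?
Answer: 3793825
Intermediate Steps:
(1328 - 397)*(-34*(-24) + w) = (1328 - 397)*(-34*(-24) + 3259) = 931*(816 + 3259) = 931*4075 = 3793825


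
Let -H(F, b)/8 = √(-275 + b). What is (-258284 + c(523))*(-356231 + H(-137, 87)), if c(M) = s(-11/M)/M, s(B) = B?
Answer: 25167066197873057/273529 + 1130370627952*I*√47/273529 ≈ 9.2009e+10 + 2.8331e+7*I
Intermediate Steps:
H(F, b) = -8*√(-275 + b)
c(M) = -11/M² (c(M) = (-11/M)/M = -11/M²)
(-258284 + c(523))*(-356231 + H(-137, 87)) = (-258284 - 11/523²)*(-356231 - 8*√(-275 + 87)) = (-258284 - 11*1/273529)*(-356231 - 16*I*√47) = (-258284 - 11/273529)*(-356231 - 16*I*√47) = -70648164247*(-356231 - 16*I*√47)/273529 = 25167066197873057/273529 + 1130370627952*I*√47/273529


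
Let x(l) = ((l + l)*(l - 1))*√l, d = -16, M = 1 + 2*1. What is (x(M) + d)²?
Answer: 688 - 384*√3 ≈ 22.892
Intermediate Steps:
M = 3 (M = 1 + 2 = 3)
x(l) = 2*l^(3/2)*(-1 + l) (x(l) = ((2*l)*(-1 + l))*√l = (2*l*(-1 + l))*√l = 2*l^(3/2)*(-1 + l))
(x(M) + d)² = (2*3^(3/2)*(-1 + 3) - 16)² = (2*(3*√3)*2 - 16)² = (12*√3 - 16)² = (-16 + 12*√3)²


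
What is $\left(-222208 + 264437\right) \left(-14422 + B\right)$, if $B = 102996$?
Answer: $3740391446$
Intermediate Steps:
$\left(-222208 + 264437\right) \left(-14422 + B\right) = \left(-222208 + 264437\right) \left(-14422 + 102996\right) = 42229 \cdot 88574 = 3740391446$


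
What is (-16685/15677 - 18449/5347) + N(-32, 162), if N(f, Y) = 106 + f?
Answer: 5824604338/83824919 ≈ 69.485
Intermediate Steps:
(-16685/15677 - 18449/5347) + N(-32, 162) = (-16685/15677 - 18449/5347) + (106 - 32) = (-16685*1/15677 - 18449*1/5347) + 74 = (-16685/15677 - 18449/5347) + 74 = -378439668/83824919 + 74 = 5824604338/83824919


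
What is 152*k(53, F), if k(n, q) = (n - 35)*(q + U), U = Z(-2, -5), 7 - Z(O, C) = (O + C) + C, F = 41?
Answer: 164160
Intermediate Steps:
Z(O, C) = 7 - O - 2*C (Z(O, C) = 7 - ((O + C) + C) = 7 - ((C + O) + C) = 7 - (O + 2*C) = 7 + (-O - 2*C) = 7 - O - 2*C)
U = 19 (U = 7 - 1*(-2) - 2*(-5) = 7 + 2 + 10 = 19)
k(n, q) = (-35 + n)*(19 + q) (k(n, q) = (n - 35)*(q + 19) = (-35 + n)*(19 + q))
152*k(53, F) = 152*(-665 - 35*41 + 19*53 + 53*41) = 152*(-665 - 1435 + 1007 + 2173) = 152*1080 = 164160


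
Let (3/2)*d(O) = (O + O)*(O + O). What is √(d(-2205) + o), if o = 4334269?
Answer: √17299669 ≈ 4159.3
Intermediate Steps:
d(O) = 8*O²/3 (d(O) = 2*((O + O)*(O + O))/3 = 2*((2*O)*(2*O))/3 = 2*(4*O²)/3 = 8*O²/3)
√(d(-2205) + o) = √((8/3)*(-2205)² + 4334269) = √((8/3)*4862025 + 4334269) = √(12965400 + 4334269) = √17299669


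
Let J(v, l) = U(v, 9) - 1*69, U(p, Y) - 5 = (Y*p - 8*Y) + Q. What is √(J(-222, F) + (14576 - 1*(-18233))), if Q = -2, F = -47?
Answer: √30673 ≈ 175.14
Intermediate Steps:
U(p, Y) = 3 - 8*Y + Y*p (U(p, Y) = 5 + ((Y*p - 8*Y) - 2) = 5 + ((-8*Y + Y*p) - 2) = 5 + (-2 - 8*Y + Y*p) = 3 - 8*Y + Y*p)
J(v, l) = -138 + 9*v (J(v, l) = (3 - 8*9 + 9*v) - 1*69 = (3 - 72 + 9*v) - 69 = (-69 + 9*v) - 69 = -138 + 9*v)
√(J(-222, F) + (14576 - 1*(-18233))) = √((-138 + 9*(-222)) + (14576 - 1*(-18233))) = √((-138 - 1998) + (14576 + 18233)) = √(-2136 + 32809) = √30673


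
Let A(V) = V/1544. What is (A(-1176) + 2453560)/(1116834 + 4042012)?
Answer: 473536933/995657278 ≈ 0.47560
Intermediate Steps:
A(V) = V/1544 (A(V) = V*(1/1544) = V/1544)
(A(-1176) + 2453560)/(1116834 + 4042012) = ((1/1544)*(-1176) + 2453560)/(1116834 + 4042012) = (-147/193 + 2453560)/5158846 = (473536933/193)*(1/5158846) = 473536933/995657278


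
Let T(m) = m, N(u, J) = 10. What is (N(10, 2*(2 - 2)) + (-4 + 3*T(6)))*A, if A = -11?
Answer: -264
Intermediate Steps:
(N(10, 2*(2 - 2)) + (-4 + 3*T(6)))*A = (10 + (-4 + 3*6))*(-11) = (10 + (-4 + 18))*(-11) = (10 + 14)*(-11) = 24*(-11) = -264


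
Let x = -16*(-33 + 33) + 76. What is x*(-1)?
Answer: -76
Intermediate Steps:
x = 76 (x = -16*0 + 76 = 0 + 76 = 76)
x*(-1) = 76*(-1) = -76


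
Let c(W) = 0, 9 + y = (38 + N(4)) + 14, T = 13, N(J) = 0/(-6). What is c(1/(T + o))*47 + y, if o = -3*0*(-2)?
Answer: 43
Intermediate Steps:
N(J) = 0 (N(J) = 0*(-⅙) = 0)
o = 0 (o = 0*(-2) = 0)
y = 43 (y = -9 + ((38 + 0) + 14) = -9 + (38 + 14) = -9 + 52 = 43)
c(1/(T + o))*47 + y = 0*47 + 43 = 0 + 43 = 43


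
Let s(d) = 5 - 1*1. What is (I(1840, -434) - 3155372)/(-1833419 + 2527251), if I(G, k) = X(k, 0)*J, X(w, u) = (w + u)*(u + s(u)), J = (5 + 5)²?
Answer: -832243/173458 ≈ -4.7980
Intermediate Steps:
J = 100 (J = 10² = 100)
s(d) = 4 (s(d) = 5 - 1 = 4)
X(w, u) = (4 + u)*(u + w) (X(w, u) = (w + u)*(u + 4) = (u + w)*(4 + u) = (4 + u)*(u + w))
I(G, k) = 400*k (I(G, k) = (0² + 4*0 + 4*k + 0*k)*100 = (0 + 0 + 4*k + 0)*100 = (4*k)*100 = 400*k)
(I(1840, -434) - 3155372)/(-1833419 + 2527251) = (400*(-434) - 3155372)/(-1833419 + 2527251) = (-173600 - 3155372)/693832 = -3328972*1/693832 = -832243/173458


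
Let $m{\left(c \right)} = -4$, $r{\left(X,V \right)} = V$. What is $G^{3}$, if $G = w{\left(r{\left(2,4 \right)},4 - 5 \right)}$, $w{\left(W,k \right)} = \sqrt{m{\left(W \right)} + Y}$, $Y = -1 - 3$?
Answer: $- 16 i \sqrt{2} \approx - 22.627 i$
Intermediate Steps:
$Y = -4$ ($Y = -1 - 3 = -4$)
$w{\left(W,k \right)} = 2 i \sqrt{2}$ ($w{\left(W,k \right)} = \sqrt{-4 - 4} = \sqrt{-8} = 2 i \sqrt{2}$)
$G = 2 i \sqrt{2} \approx 2.8284 i$
$G^{3} = \left(2 i \sqrt{2}\right)^{3} = - 16 i \sqrt{2}$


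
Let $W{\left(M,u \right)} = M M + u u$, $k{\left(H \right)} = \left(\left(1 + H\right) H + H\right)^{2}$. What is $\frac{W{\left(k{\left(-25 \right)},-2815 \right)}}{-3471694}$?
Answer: $- \frac{54660407425}{1735847} \approx -31489.0$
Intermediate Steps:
$k{\left(H \right)} = \left(H + H \left(1 + H\right)\right)^{2}$ ($k{\left(H \right)} = \left(H \left(1 + H\right) + H\right)^{2} = \left(H + H \left(1 + H\right)\right)^{2}$)
$W{\left(M,u \right)} = M^{2} + u^{2}$
$\frac{W{\left(k{\left(-25 \right)},-2815 \right)}}{-3471694} = \frac{\left(\left(-25\right)^{2} \left(2 - 25\right)^{2}\right)^{2} + \left(-2815\right)^{2}}{-3471694} = \left(\left(625 \left(-23\right)^{2}\right)^{2} + 7924225\right) \left(- \frac{1}{3471694}\right) = \left(\left(625 \cdot 529\right)^{2} + 7924225\right) \left(- \frac{1}{3471694}\right) = \left(330625^{2} + 7924225\right) \left(- \frac{1}{3471694}\right) = \left(109312890625 + 7924225\right) \left(- \frac{1}{3471694}\right) = 109320814850 \left(- \frac{1}{3471694}\right) = - \frac{54660407425}{1735847}$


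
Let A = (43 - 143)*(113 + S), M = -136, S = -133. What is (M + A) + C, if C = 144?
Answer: 2008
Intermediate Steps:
A = 2000 (A = (43 - 143)*(113 - 133) = -100*(-20) = 2000)
(M + A) + C = (-136 + 2000) + 144 = 1864 + 144 = 2008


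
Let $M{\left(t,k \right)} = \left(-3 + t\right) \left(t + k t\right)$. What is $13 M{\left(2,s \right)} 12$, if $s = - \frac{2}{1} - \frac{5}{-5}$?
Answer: $0$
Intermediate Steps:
$s = -1$ ($s = \left(-2\right) 1 - -1 = -2 + 1 = -1$)
$13 M{\left(2,s \right)} 12 = 13 \cdot 2 \left(-3 + 2 - -3 - 2\right) 12 = 13 \cdot 2 \left(-3 + 2 + 3 - 2\right) 12 = 13 \cdot 2 \cdot 0 \cdot 12 = 13 \cdot 0 \cdot 12 = 0 \cdot 12 = 0$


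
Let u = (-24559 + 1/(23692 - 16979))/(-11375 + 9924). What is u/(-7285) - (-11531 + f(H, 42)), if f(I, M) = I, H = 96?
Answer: 811427451773359/70960001455 ≈ 11435.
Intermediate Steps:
u = 164864566/9740563 (u = (-24559 + 1/6713)/(-1451) = (-24559 + 1/6713)*(-1/1451) = -164864566/6713*(-1/1451) = 164864566/9740563 ≈ 16.926)
u/(-7285) - (-11531 + f(H, 42)) = (164864566/9740563)/(-7285) - (-11531 + 96) = (164864566/9740563)*(-1/7285) - 1*(-11435) = -164864566/70960001455 + 11435 = 811427451773359/70960001455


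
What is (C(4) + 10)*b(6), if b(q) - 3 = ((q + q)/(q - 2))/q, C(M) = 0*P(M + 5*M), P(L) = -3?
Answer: 35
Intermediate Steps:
C(M) = 0 (C(M) = 0*(-3) = 0)
b(q) = 3 + 2/(-2 + q) (b(q) = 3 + ((q + q)/(q - 2))/q = 3 + ((2*q)/(-2 + q))/q = 3 + (2*q/(-2 + q))/q = 3 + 2/(-2 + q))
(C(4) + 10)*b(6) = (0 + 10)*((-4 + 3*6)/(-2 + 6)) = 10*((-4 + 18)/4) = 10*((¼)*14) = 10*(7/2) = 35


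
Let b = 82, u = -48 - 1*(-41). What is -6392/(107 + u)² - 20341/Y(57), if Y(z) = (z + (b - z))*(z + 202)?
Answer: -10598853/6636875 ≈ -1.5970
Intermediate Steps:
u = -7 (u = -48 + 41 = -7)
Y(z) = 16564 + 82*z (Y(z) = (z + (82 - z))*(z + 202) = 82*(202 + z) = 16564 + 82*z)
-6392/(107 + u)² - 20341/Y(57) = -6392/(107 - 7)² - 20341/(16564 + 82*57) = -6392/(100²) - 20341/(16564 + 4674) = -6392/10000 - 20341/21238 = -6392*1/10000 - 20341*1/21238 = -799/1250 - 20341/21238 = -10598853/6636875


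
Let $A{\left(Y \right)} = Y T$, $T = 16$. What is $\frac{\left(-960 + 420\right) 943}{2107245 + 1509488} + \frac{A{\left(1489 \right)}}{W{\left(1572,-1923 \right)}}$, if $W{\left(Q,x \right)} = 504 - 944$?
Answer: $- \frac{263381414}{4851715} \approx -54.286$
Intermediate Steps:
$W{\left(Q,x \right)} = -440$
$A{\left(Y \right)} = 16 Y$ ($A{\left(Y \right)} = Y 16 = 16 Y$)
$\frac{\left(-960 + 420\right) 943}{2107245 + 1509488} + \frac{A{\left(1489 \right)}}{W{\left(1572,-1923 \right)}} = \frac{\left(-960 + 420\right) 943}{2107245 + 1509488} + \frac{16 \cdot 1489}{-440} = \frac{\left(-540\right) 943}{3616733} + 23824 \left(- \frac{1}{440}\right) = \left(-509220\right) \frac{1}{3616733} - \frac{2978}{55} = - \frac{12420}{88213} - \frac{2978}{55} = - \frac{263381414}{4851715}$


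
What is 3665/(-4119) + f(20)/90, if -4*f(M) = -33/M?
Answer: -972299/1098400 ≈ -0.88520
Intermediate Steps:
f(M) = 33/(4*M) (f(M) = -(-33)/(4*M) = 33/(4*M))
3665/(-4119) + f(20)/90 = 3665/(-4119) + ((33/4)/20)/90 = 3665*(-1/4119) + ((33/4)*(1/20))*(1/90) = -3665/4119 + (33/80)*(1/90) = -3665/4119 + 11/2400 = -972299/1098400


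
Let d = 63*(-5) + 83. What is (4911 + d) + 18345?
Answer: 23024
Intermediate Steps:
d = -232 (d = -315 + 83 = -232)
(4911 + d) + 18345 = (4911 - 232) + 18345 = 4679 + 18345 = 23024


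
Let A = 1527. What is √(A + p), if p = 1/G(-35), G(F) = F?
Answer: 2*√467635/35 ≈ 39.076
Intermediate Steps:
p = -1/35 (p = 1/(-35) = -1/35 ≈ -0.028571)
√(A + p) = √(1527 - 1/35) = √(53444/35) = 2*√467635/35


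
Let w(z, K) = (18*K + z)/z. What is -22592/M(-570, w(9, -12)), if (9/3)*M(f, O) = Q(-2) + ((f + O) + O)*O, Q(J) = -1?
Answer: -67776/14167 ≈ -4.7841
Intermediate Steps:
w(z, K) = (z + 18*K)/z
M(f, O) = -1/3 + O*(f + 2*O)/3 (M(f, O) = (-1 + ((f + O) + O)*O)/3 = (-1 + ((O + f) + O)*O)/3 = (-1 + (f + 2*O)*O)/3 = (-1 + O*(f + 2*O))/3 = -1/3 + O*(f + 2*O)/3)
-22592/M(-570, w(9, -12)) = -22592/(-1/3 + 2*((9 + 18*(-12))/9)**2/3 + (1/3)*((9 + 18*(-12))/9)*(-570)) = -22592/(-1/3 + 2*((9 - 216)/9)**2/3 + (1/3)*((9 - 216)/9)*(-570)) = -22592/(-1/3 + 2*((1/9)*(-207))**2/3 + (1/3)*((1/9)*(-207))*(-570)) = -22592/(-1/3 + (2/3)*(-23)**2 + (1/3)*(-23)*(-570)) = -22592/(-1/3 + (2/3)*529 + 4370) = -22592/(-1/3 + 1058/3 + 4370) = -22592/14167/3 = -22592*3/14167 = -67776/14167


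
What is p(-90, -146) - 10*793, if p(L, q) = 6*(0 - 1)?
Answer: -7936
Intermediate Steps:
p(L, q) = -6 (p(L, q) = 6*(-1) = -6)
p(-90, -146) - 10*793 = -6 - 10*793 = -6 - 7930 = -7936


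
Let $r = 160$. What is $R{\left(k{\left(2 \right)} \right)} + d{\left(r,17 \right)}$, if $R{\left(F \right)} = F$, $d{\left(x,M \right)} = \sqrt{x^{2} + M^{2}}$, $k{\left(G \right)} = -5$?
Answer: $-5 + \sqrt{25889} \approx 155.9$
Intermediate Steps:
$d{\left(x,M \right)} = \sqrt{M^{2} + x^{2}}$
$R{\left(k{\left(2 \right)} \right)} + d{\left(r,17 \right)} = -5 + \sqrt{17^{2} + 160^{2}} = -5 + \sqrt{289 + 25600} = -5 + \sqrt{25889}$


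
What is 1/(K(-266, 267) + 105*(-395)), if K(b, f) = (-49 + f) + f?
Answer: -1/40990 ≈ -2.4396e-5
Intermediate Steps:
K(b, f) = -49 + 2*f
1/(K(-266, 267) + 105*(-395)) = 1/((-49 + 2*267) + 105*(-395)) = 1/((-49 + 534) - 41475) = 1/(485 - 41475) = 1/(-40990) = -1/40990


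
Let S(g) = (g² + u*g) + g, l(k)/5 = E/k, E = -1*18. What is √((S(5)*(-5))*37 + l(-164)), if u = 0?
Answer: I*√37314510/82 ≈ 74.495*I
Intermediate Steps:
E = -18
l(k) = -90/k (l(k) = 5*(-18/k) = -90/k)
S(g) = g + g² (S(g) = (g² + 0*g) + g = (g² + 0) + g = g² + g = g + g²)
√((S(5)*(-5))*37 + l(-164)) = √(((5*(1 + 5))*(-5))*37 - 90/(-164)) = √(((5*6)*(-5))*37 - 90*(-1/164)) = √((30*(-5))*37 + 45/82) = √(-150*37 + 45/82) = √(-5550 + 45/82) = √(-455055/82) = I*√37314510/82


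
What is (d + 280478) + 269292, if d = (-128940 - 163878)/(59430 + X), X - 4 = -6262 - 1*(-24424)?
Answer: 21329830051/38798 ≈ 5.4977e+5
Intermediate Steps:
X = 18166 (X = 4 + (-6262 - 1*(-24424)) = 4 + (-6262 + 24424) = 4 + 18162 = 18166)
d = -146409/38798 (d = (-128940 - 163878)/(59430 + 18166) = -292818/77596 = -292818*1/77596 = -146409/38798 ≈ -3.7736)
(d + 280478) + 269292 = (-146409/38798 + 280478) + 269292 = 10881839035/38798 + 269292 = 21329830051/38798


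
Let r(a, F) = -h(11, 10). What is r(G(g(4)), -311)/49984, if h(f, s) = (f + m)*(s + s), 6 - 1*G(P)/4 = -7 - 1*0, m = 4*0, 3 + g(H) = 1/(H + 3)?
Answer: -5/1136 ≈ -0.0044014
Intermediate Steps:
g(H) = -3 + 1/(3 + H) (g(H) = -3 + 1/(H + 3) = -3 + 1/(3 + H))
m = 0
G(P) = 52 (G(P) = 24 - 4*(-7 - 1*0) = 24 - 4*(-7 + 0) = 24 - 4*(-7) = 24 + 28 = 52)
h(f, s) = 2*f*s (h(f, s) = (f + 0)*(s + s) = f*(2*s) = 2*f*s)
r(a, F) = -220 (r(a, F) = -2*11*10 = -1*220 = -220)
r(G(g(4)), -311)/49984 = -220/49984 = -220*1/49984 = -5/1136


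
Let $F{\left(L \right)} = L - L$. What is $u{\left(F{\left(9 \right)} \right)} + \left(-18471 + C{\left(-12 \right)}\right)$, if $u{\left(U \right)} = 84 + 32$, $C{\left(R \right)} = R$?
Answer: $-18367$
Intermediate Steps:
$F{\left(L \right)} = 0$
$u{\left(U \right)} = 116$
$u{\left(F{\left(9 \right)} \right)} + \left(-18471 + C{\left(-12 \right)}\right) = 116 - 18483 = -18367$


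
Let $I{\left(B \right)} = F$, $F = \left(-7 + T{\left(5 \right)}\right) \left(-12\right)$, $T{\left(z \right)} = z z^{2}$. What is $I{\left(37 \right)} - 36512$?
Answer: $-37928$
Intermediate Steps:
$T{\left(z \right)} = z^{3}$
$F = -1416$ ($F = \left(-7 + 5^{3}\right) \left(-12\right) = \left(-7 + 125\right) \left(-12\right) = 118 \left(-12\right) = -1416$)
$I{\left(B \right)} = -1416$
$I{\left(37 \right)} - 36512 = -1416 - 36512 = -37928$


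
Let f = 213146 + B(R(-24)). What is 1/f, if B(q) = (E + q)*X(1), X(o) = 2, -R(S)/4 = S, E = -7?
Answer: 1/213324 ≈ 4.6877e-6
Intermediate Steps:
R(S) = -4*S
B(q) = -14 + 2*q (B(q) = (-7 + q)*2 = -14 + 2*q)
f = 213324 (f = 213146 + (-14 + 2*(-4*(-24))) = 213146 + (-14 + 2*96) = 213146 + (-14 + 192) = 213146 + 178 = 213324)
1/f = 1/213324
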